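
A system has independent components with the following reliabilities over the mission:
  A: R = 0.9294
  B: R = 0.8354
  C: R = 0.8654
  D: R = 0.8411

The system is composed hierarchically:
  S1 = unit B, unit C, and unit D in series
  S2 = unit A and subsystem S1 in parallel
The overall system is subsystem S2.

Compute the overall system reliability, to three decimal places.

0.972

Series (B, C, and D): 0.83540 × 0.86540 × 0.84110 = 0.60808
Parallel (A and [0.60808]): 1 − (1 − 0.92940)(1 − 0.60808) = 0.972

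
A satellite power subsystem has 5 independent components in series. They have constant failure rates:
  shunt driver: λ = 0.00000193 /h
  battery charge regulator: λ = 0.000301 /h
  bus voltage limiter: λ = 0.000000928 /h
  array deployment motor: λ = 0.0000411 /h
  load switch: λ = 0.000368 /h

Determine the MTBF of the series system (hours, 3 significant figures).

1400

Series of exponential components: λ_sys = Σ λ_i
λ_sys = 0.00000193 + 0.000301 + 0.000000928 + 0.0000411 + 0.000368 = 7.1296e-04 /h
MTBF = 1 / λ_sys = 1400 h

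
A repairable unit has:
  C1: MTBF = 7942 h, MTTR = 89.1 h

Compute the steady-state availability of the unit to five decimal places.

0.98891

A(C1) = MTBF/(MTBF+MTTR) = 7942/(7942+89.1) = 0.98891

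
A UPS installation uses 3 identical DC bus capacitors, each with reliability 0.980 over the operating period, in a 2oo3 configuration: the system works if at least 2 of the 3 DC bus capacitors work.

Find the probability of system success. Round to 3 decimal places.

0.999

R = Σ_{i=2}^{3} C(3,i) p^i (1−p)^{3−i} with p = 0.980
C(3,2)·0.980^2·0.020^1 = 0.05762
C(3,3)·0.980^3·0.020^0 = 0.94119
Sum = 0.999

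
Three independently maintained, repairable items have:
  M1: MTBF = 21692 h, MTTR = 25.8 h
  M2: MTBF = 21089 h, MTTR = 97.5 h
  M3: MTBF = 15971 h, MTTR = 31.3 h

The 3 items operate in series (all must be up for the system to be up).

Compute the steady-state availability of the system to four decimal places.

A(M1) = MTBF/(MTBF+MTTR) = 21692/(21692+25.8) = 0.998812
A(M2) = MTBF/(MTBF+MTTR) = 21089/(21089+97.5) = 0.995398
A(M3) = MTBF/(MTBF+MTTR) = 15971/(15971+31.3) = 0.998044
Series availability: 0.998812 × 0.995398 × 0.998044 = 0.9923

0.9923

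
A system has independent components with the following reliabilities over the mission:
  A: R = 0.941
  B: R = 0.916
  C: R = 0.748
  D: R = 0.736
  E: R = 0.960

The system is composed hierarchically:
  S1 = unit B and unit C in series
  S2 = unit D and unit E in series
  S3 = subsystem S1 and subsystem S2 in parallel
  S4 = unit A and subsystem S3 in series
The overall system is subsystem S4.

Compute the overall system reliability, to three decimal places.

Series (B and C): 0.91600 × 0.74800 = 0.68517
Series (D and E): 0.73600 × 0.96000 = 0.70656
Parallel ([0.68517] and [0.70656]): 1 − (1 − 0.68517)(1 − 0.70656) = 0.90762
Series (A and [0.90762]): 0.94100 × 0.90762 = 0.854

0.854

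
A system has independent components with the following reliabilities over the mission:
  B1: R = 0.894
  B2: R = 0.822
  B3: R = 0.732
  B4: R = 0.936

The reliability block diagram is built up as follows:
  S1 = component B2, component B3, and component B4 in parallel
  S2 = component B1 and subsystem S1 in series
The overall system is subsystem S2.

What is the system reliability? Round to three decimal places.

0.891

Parallel (B2, B3, and B4): 1 − (1 − 0.82200)(1 − 0.73200)(1 − 0.93600) = 0.99695
Series (B1 and [0.99695]): 0.89400 × 0.99695 = 0.891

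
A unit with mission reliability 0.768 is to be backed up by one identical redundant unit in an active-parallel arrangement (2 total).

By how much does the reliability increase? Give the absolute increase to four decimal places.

0.1782

R_before = 0.768
R_after = 1 − (1 − 0.768)^2 = 0.9462
ΔR = 0.9462 − 0.768 = 0.1782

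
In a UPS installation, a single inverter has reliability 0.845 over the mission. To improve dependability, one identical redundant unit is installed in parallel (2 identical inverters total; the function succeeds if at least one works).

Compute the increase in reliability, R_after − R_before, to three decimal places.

0.131

R_before = 0.845
R_after = 1 − (1 − 0.845)^2 = 0.976
ΔR = 0.976 − 0.845 = 0.131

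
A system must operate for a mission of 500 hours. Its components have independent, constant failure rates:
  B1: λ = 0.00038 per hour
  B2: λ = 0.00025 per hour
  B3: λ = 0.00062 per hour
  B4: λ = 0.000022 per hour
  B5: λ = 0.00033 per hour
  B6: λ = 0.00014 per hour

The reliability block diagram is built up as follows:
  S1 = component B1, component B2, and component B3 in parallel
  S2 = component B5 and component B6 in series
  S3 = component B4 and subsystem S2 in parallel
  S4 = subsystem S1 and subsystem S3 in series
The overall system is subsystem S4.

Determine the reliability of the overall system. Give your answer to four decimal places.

R(B1) = exp(−0.00038 × 500) = 0.826959
R(B2) = exp(−0.00025 × 500) = 0.882497
R(B3) = exp(−0.00062 × 500) = 0.733447
R(B4) = exp(−0.000022 × 500) = 0.989060
R(B5) = exp(−0.00033 × 500) = 0.847894
R(B6) = exp(−0.00014 × 500) = 0.932394
Parallel (B1, B2, and B3): 1 − (1 − 0.826959)(1 − 0.882497)(1 − 0.733447) = 0.994580
Series (B5 and B6): 0.847894 × 0.932394 = 0.790571
Parallel (B4 and [0.790571]): 1 − (1 − 0.989060)(1 − 0.790571) = 0.997709
Series ([0.994580] and [0.997709]): 0.994580 × 0.997709 = 0.9923

0.9923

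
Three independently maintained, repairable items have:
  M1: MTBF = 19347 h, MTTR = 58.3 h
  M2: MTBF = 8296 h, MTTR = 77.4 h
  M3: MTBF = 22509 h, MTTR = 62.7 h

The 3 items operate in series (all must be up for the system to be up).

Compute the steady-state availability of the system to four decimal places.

A(M1) = MTBF/(MTBF+MTTR) = 19347/(19347+58.3) = 0.996996
A(M2) = MTBF/(MTBF+MTTR) = 8296/(8296+77.4) = 0.990756
A(M3) = MTBF/(MTBF+MTTR) = 22509/(22509+62.7) = 0.997222
Series availability: 0.996996 × 0.990756 × 0.997222 = 0.9850

0.9850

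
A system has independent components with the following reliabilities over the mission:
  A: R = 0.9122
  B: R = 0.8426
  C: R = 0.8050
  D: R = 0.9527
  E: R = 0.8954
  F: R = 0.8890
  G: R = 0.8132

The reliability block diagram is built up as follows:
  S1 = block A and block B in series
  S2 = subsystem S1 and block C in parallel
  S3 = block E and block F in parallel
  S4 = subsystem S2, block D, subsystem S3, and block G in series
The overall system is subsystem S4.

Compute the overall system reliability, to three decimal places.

0.731

Series (A and B): 0.91220 × 0.84260 = 0.76862
Parallel ([0.76862] and C): 1 − (1 − 0.76862)(1 − 0.80500) = 0.95488
Parallel (E and F): 1 − (1 − 0.89540)(1 − 0.88900) = 0.98839
Series ([0.95488], D, [0.98839], and G): 0.95488 × 0.95270 × 0.98839 × 0.81320 = 0.731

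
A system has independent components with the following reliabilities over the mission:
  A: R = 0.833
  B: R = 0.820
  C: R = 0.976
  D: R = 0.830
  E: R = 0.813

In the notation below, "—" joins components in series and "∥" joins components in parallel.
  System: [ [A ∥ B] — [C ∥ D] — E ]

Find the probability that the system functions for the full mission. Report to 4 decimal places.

0.7853

Parallel (A and B): 1 − (1 − 0.833000)(1 − 0.820000) = 0.969940
Parallel (C and D): 1 − (1 − 0.976000)(1 − 0.830000) = 0.995920
Series ([0.969940], [0.995920], and E): 0.969940 × 0.995920 × 0.813000 = 0.7853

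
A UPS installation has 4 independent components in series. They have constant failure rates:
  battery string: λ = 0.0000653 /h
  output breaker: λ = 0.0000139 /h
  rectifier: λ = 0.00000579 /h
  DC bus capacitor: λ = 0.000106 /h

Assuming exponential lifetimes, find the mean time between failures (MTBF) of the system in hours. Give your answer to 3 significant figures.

Series of exponential components: λ_sys = Σ λ_i
λ_sys = 0.0000653 + 0.0000139 + 0.00000579 + 0.000106 = 1.9099e-04 /h
MTBF = 1 / λ_sys = 5240 h

5240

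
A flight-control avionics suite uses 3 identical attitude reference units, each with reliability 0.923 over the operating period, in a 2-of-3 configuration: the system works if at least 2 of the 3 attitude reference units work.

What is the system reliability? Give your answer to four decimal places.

0.9831

R = Σ_{i=2}^{3} C(3,i) p^i (1−p)^{3−i} with p = 0.923
C(3,2)·0.923^2·0.077^1 = 0.196796
C(3,3)·0.923^3·0.077^0 = 0.786330
Sum = 0.9831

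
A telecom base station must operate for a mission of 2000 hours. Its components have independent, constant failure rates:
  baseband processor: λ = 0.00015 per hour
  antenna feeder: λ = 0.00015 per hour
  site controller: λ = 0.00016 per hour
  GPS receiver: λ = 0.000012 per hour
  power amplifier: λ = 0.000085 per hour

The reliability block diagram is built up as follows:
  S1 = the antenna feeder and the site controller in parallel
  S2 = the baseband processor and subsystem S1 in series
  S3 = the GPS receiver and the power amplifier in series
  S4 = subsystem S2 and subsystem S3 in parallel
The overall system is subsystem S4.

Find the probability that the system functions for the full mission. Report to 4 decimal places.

R(baseband processor) = exp(−0.00015 × 2000) = 0.740818
R(antenna feeder) = exp(−0.00015 × 2000) = 0.740818
R(site controller) = exp(−0.00016 × 2000) = 0.726149
R(GPS receiver) = exp(−0.000012 × 2000) = 0.976286
R(power amplifier) = exp(−0.000085 × 2000) = 0.843665
Parallel (antenna feeder and site controller): 1 − (1 − 0.740818)(1 − 0.726149) = 0.929023
Series (baseband processor and [0.929023]): 0.740818 × 0.929023 = 0.688237
Series (GPS receiver and power amplifier): 0.976286 × 0.843665 = 0.823658
Parallel ([0.688237] and [0.823658]): 1 − (1 − 0.688237)(1 − 0.823658) = 0.9450

0.9450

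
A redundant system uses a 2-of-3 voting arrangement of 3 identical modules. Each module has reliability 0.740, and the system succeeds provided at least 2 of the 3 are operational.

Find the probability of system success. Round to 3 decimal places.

R = Σ_{i=2}^{3} C(3,i) p^i (1−p)^{3−i} with p = 0.740
C(3,2)·0.740^2·0.260^1 = 0.42713
C(3,3)·0.740^3·0.260^0 = 0.40522
Sum = 0.832

0.832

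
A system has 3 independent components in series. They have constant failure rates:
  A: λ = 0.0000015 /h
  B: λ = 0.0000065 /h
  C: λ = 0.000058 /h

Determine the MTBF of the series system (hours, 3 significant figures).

15200

Series of exponential components: λ_sys = Σ λ_i
λ_sys = 0.0000015 + 0.0000065 + 0.000058 = 6.6000e-05 /h
MTBF = 1 / λ_sys = 15200 h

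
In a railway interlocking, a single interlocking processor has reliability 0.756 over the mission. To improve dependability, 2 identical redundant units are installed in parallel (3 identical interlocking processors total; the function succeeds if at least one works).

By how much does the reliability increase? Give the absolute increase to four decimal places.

R_before = 0.756
R_after = 1 − (1 − 0.756)^3 = 0.9855
ΔR = 0.9855 − 0.756 = 0.2295

0.2295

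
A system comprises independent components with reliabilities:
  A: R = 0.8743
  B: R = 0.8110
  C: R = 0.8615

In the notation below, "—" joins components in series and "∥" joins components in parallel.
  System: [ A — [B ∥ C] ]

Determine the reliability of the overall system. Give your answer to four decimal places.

0.8514

Parallel (B and C): 1 − (1 − 0.811000)(1 − 0.861500) = 0.973824
Series (A and [0.973824]): 0.874300 × 0.973824 = 0.8514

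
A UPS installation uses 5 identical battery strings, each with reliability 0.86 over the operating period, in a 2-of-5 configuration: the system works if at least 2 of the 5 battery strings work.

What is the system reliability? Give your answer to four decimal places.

0.9983

R = Σ_{i=2}^{5} C(5,i) p^i (1−p)^{5−i} with p = 0.86
C(5,2)·0.86^2·0.14^3 = 0.020295
C(5,3)·0.86^3·0.14^2 = 0.124667
C(5,4)·0.86^4·0.14^1 = 0.382906
C(5,5)·0.86^5·0.14^0 = 0.470427
Sum = 0.9983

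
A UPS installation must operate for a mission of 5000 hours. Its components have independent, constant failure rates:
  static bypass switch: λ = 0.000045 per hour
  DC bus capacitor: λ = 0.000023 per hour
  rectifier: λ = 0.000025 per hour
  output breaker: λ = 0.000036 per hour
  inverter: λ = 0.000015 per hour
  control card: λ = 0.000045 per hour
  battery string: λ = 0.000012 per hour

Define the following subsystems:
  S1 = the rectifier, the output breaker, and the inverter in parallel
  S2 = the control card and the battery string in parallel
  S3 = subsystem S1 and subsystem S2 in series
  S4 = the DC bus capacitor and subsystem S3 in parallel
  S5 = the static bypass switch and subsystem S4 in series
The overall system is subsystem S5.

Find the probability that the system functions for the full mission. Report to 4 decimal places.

0.7974

R(static bypass switch) = exp(−0.000045 × 5000) = 0.798516
R(DC bus capacitor) = exp(−0.000023 × 5000) = 0.891366
R(rectifier) = exp(−0.000025 × 5000) = 0.882497
R(output breaker) = exp(−0.000036 × 5000) = 0.835270
R(inverter) = exp(−0.000015 × 5000) = 0.927743
R(control card) = exp(−0.000045 × 5000) = 0.798516
R(battery string) = exp(−0.000012 × 5000) = 0.941765
Parallel (rectifier, output breaker, and inverter): 1 − (1 − 0.882497)(1 − 0.835270)(1 − 0.927743) = 0.998601
Parallel (control card and battery string): 1 − (1 − 0.798516)(1 − 0.941765) = 0.988267
Series ([0.998601] and [0.988267]): 0.998601 × 0.988267 = 0.986884
Parallel (DC bus capacitor and [0.986884]): 1 − (1 − 0.891366)(1 − 0.986884) = 0.998575
Series (static bypass switch and [0.998575]): 0.798516 × 0.998575 = 0.7974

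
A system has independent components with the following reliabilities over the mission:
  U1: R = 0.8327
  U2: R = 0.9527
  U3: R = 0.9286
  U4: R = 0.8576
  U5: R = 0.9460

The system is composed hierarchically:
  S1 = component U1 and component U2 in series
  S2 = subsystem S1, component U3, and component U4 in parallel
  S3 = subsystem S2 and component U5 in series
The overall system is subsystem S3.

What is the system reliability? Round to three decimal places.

0.944

Series (U1 and U2): 0.83270 × 0.95270 = 0.79331
Parallel ([0.79331], U3, and U4): 1 − (1 − 0.79331)(1 − 0.92860)(1 − 0.85760) = 0.99790
Series ([0.99790] and U5): 0.99790 × 0.94600 = 0.944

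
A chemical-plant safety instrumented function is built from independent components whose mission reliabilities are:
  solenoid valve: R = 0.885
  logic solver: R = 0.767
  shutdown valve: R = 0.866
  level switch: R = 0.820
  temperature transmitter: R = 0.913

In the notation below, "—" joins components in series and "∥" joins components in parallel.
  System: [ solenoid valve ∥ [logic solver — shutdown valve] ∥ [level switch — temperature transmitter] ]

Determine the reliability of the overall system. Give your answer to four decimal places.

0.9903

Series (logic solver and shutdown valve): 0.767000 × 0.866000 = 0.664222
Series (level switch and temperature transmitter): 0.820000 × 0.913000 = 0.748660
Parallel (solenoid valve, [0.664222], and [0.748660]): 1 − (1 − 0.885000)(1 − 0.664222)(1 − 0.748660) = 0.9903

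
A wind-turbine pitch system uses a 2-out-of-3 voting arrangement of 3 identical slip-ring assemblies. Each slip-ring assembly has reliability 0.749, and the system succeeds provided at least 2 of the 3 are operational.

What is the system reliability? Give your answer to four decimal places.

0.8426

R = Σ_{i=2}^{3} C(3,i) p^i (1−p)^{3−i} with p = 0.749
C(3,2)·0.749^2·0.251^1 = 0.422434
C(3,3)·0.749^3·0.251^0 = 0.420190
Sum = 0.8426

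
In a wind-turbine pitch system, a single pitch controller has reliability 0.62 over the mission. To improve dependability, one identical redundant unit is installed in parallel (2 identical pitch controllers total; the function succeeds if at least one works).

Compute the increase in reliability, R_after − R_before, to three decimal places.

0.236

R_before = 0.62
R_after = 1 − (1 − 0.62)^2 = 0.856
ΔR = 0.856 − 0.62 = 0.236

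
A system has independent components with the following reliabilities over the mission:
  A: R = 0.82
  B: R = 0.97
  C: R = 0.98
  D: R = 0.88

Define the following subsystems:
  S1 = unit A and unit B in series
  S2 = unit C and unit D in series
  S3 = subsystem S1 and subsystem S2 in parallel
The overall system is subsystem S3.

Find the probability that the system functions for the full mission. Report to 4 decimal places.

0.9718

Series (A and B): 0.820000 × 0.970000 = 0.795400
Series (C and D): 0.980000 × 0.880000 = 0.862400
Parallel ([0.795400] and [0.862400]): 1 − (1 − 0.795400)(1 − 0.862400) = 0.9718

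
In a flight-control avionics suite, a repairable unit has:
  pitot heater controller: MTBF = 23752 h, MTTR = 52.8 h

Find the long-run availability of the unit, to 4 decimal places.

0.9978

A(pitot heater controller) = MTBF/(MTBF+MTTR) = 23752/(23752+52.8) = 0.9978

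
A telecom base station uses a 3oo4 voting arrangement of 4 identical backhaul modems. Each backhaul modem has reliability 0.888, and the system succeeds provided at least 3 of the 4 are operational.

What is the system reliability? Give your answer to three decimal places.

R = Σ_{i=3}^{4} C(4,i) p^i (1−p)^{4−i} with p = 0.888
C(4,3)·0.888^3·0.112^1 = 0.31370
C(4,4)·0.888^4·0.112^0 = 0.62180
Sum = 0.936

0.936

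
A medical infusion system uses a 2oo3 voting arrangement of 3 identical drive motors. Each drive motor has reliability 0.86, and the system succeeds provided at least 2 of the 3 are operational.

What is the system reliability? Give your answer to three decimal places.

0.947

R = Σ_{i=2}^{3} C(3,i) p^i (1−p)^{3−i} with p = 0.86
C(3,2)·0.86^2·0.14^1 = 0.31063
C(3,3)·0.86^3·0.14^0 = 0.63606
Sum = 0.947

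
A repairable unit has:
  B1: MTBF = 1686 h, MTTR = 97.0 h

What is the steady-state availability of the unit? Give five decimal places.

A(B1) = MTBF/(MTBF+MTTR) = 1686/(1686+97.0) = 0.94560

0.94560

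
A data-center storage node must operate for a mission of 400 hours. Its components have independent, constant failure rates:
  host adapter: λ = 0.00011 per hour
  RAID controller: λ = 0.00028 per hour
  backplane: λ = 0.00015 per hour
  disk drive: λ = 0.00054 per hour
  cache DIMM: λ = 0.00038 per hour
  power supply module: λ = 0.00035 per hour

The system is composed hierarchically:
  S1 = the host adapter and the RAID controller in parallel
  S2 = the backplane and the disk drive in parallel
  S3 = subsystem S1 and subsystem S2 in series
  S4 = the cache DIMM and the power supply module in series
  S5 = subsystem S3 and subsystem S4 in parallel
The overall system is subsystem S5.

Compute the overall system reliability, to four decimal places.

0.9960

R(host adapter) = exp(−0.00011 × 400) = 0.956954
R(RAID controller) = exp(−0.00028 × 400) = 0.894044
R(backplane) = exp(−0.00015 × 400) = 0.941765
R(disk drive) = exp(−0.00054 × 400) = 0.805735
R(cache DIMM) = exp(−0.00038 × 400) = 0.858988
R(power supply module) = exp(−0.00035 × 400) = 0.869358
Parallel (host adapter and RAID controller): 1 − (1 − 0.956954)(1 − 0.894044) = 0.995439
Parallel (backplane and disk drive): 1 − (1 − 0.941765)(1 − 0.805735) = 0.988687
Series ([0.995439] and [0.988687]): 0.995439 × 0.988687 = 0.984178
Series (cache DIMM and power supply module): 0.858988 × 0.869358 = 0.746768
Parallel ([0.984178] and [0.746768]): 1 − (1 − 0.984178)(1 − 0.746768) = 0.9960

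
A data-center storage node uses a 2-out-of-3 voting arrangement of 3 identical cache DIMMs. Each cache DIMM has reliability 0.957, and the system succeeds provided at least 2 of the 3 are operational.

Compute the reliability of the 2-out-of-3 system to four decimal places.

R = Σ_{i=2}^{3} C(3,i) p^i (1−p)^{3−i} with p = 0.957
C(3,2)·0.957^2·0.043^1 = 0.118145
C(3,3)·0.957^3·0.043^0 = 0.876467
Sum = 0.9946

0.9946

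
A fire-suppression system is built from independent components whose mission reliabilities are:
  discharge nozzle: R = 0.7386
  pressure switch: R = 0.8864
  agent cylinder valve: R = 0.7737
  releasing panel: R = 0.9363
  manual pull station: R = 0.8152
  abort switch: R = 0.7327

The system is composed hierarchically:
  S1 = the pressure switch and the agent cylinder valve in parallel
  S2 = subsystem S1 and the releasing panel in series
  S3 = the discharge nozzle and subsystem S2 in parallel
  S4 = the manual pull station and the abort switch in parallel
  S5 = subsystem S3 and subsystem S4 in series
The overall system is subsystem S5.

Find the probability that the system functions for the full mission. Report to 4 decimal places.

Parallel (pressure switch and agent cylinder valve): 1 − (1 − 0.886400)(1 − 0.773700) = 0.974292
Series ([0.974292] and releasing panel): 0.974292 × 0.936300 = 0.912230
Parallel (discharge nozzle and [0.912230]): 1 − (1 − 0.738600)(1 − 0.912230) = 0.977057
Parallel (manual pull station and abort switch): 1 − (1 − 0.815200)(1 − 0.732700) = 0.950603
Series ([0.977057] and [0.950603]): 0.977057 × 0.950603 = 0.9288

0.9288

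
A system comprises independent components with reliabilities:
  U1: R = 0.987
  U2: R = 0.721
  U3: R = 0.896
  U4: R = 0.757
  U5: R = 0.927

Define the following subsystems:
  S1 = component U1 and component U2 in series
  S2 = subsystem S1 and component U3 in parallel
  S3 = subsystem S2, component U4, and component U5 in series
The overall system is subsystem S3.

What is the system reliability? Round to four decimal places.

0.6807

Series (U1 and U2): 0.987000 × 0.721000 = 0.711627
Parallel ([0.711627] and U3): 1 − (1 − 0.711627)(1 − 0.896000) = 0.970009
Series ([0.970009], U4, and U5): 0.970009 × 0.757000 × 0.927000 = 0.6807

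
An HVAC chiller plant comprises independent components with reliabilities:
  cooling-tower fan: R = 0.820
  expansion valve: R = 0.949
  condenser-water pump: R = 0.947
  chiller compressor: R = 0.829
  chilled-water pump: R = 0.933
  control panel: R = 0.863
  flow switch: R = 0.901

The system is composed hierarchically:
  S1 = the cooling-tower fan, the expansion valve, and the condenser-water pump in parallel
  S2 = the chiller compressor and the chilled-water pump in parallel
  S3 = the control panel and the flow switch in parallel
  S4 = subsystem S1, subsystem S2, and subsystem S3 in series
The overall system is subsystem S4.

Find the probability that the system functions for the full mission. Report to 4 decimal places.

Parallel (cooling-tower fan, expansion valve, and condenser-water pump): 1 − (1 − 0.820000)(1 − 0.949000)(1 − 0.947000) = 0.999513
Parallel (chiller compressor and chilled-water pump): 1 − (1 − 0.829000)(1 − 0.933000) = 0.988543
Parallel (control panel and flow switch): 1 − (1 − 0.863000)(1 − 0.901000) = 0.986437
Series ([0.999513], [0.988543], and [0.986437]): 0.999513 × 0.988543 × 0.986437 = 0.9747

0.9747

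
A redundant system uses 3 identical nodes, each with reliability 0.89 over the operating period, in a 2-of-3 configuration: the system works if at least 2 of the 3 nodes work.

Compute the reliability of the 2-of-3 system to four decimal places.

R = Σ_{i=2}^{3} C(3,i) p^i (1−p)^{3−i} with p = 0.89
C(3,2)·0.89^2·0.11^1 = 0.261393
C(3,3)·0.89^3·0.11^0 = 0.704969
Sum = 0.9664

0.9664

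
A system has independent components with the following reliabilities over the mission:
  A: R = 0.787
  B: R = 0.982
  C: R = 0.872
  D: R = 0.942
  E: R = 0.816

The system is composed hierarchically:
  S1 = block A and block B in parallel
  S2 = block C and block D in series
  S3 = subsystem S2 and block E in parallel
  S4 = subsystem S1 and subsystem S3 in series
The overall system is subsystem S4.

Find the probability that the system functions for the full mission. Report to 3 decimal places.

0.963

Parallel (A and B): 1 − (1 − 0.78700)(1 − 0.98200) = 0.99617
Series (C and D): 0.87200 × 0.94200 = 0.82142
Parallel ([0.82142] and E): 1 − (1 − 0.82142)(1 − 0.81600) = 0.96714
Series ([0.99617] and [0.96714]): 0.99617 × 0.96714 = 0.963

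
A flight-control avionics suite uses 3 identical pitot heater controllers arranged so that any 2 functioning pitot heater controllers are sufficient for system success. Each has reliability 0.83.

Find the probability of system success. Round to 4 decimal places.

R = Σ_{i=2}^{3} C(3,i) p^i (1−p)^{3−i} with p = 0.83
C(3,2)·0.83^2·0.17^1 = 0.351339
C(3,3)·0.83^3·0.17^0 = 0.571787
Sum = 0.9231

0.9231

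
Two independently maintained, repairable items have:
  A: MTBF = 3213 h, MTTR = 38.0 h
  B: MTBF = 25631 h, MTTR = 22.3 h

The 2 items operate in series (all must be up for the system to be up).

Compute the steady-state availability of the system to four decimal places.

0.9875

A(A) = MTBF/(MTBF+MTTR) = 3213/(3213+38.0) = 0.988311
A(B) = MTBF/(MTBF+MTTR) = 25631/(25631+22.3) = 0.999131
Series availability: 0.988311 × 0.999131 = 0.9875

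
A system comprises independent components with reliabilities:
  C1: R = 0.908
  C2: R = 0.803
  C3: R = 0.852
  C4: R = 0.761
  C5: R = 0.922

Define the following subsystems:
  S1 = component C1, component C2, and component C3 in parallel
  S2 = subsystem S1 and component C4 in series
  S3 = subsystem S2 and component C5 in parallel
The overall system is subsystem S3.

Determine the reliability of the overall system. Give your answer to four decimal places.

Parallel (C1, C2, and C3): 1 − (1 − 0.908000)(1 − 0.803000)(1 − 0.852000) = 0.997318
Series ([0.997318] and C4): 0.997318 × 0.761000 = 0.758959
Parallel ([0.758959] and C5): 1 − (1 − 0.758959)(1 − 0.922000) = 0.9812

0.9812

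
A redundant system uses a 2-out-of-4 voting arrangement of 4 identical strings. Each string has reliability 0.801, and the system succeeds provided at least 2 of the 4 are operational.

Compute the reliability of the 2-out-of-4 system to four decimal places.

0.9732

R = Σ_{i=2}^{4} C(4,i) p^i (1−p)^{4−i} with p = 0.801
C(4,2)·0.801^2·0.199^2 = 0.152448
C(4,3)·0.801^3·0.199^1 = 0.409082
C(4,4)·0.801^4·0.199^0 = 0.411652
Sum = 0.9732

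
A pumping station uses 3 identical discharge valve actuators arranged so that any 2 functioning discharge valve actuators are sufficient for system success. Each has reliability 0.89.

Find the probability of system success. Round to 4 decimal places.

0.9664

R = Σ_{i=2}^{3} C(3,i) p^i (1−p)^{3−i} with p = 0.89
C(3,2)·0.89^2·0.11^1 = 0.261393
C(3,3)·0.89^3·0.11^0 = 0.704969
Sum = 0.9664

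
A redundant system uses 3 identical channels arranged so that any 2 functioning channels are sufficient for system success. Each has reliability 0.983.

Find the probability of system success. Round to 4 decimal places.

R = Σ_{i=2}^{3} C(3,i) p^i (1−p)^{3−i} with p = 0.983
C(3,2)·0.983^2·0.017^1 = 0.049281
C(3,3)·0.983^3·0.017^0 = 0.949862
Sum = 0.9991

0.9991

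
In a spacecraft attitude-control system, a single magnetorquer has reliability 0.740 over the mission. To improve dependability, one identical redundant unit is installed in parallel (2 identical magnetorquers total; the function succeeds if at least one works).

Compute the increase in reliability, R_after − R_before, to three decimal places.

R_before = 0.740
R_after = 1 − (1 − 0.740)^2 = 0.932
ΔR = 0.932 − 0.740 = 0.192

0.192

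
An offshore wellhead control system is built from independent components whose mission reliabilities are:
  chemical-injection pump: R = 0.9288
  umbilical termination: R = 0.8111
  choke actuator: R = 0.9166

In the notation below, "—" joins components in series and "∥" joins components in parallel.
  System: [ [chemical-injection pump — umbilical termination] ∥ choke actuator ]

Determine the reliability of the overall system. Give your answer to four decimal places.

Series (chemical-injection pump and umbilical termination): 0.928800 × 0.811100 = 0.753350
Parallel ([0.753350] and choke actuator): 1 − (1 − 0.753350)(1 − 0.916600) = 0.9794

0.9794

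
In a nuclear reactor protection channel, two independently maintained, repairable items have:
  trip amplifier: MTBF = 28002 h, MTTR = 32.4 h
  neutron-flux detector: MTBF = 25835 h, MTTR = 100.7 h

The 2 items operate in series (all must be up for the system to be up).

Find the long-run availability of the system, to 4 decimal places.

A(trip amplifier) = MTBF/(MTBF+MTTR) = 28002/(28002+32.4) = 0.998844
A(neutron-flux detector) = MTBF/(MTBF+MTTR) = 25835/(25835+100.7) = 0.996117
Series availability: 0.998844 × 0.996117 = 0.9950

0.9950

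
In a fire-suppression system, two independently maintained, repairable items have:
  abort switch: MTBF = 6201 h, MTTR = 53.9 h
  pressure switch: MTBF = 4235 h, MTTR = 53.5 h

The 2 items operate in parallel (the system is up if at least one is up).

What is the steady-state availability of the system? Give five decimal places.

A(abort switch) = MTBF/(MTBF+MTTR) = 6201/(6201+53.9) = 0.991383
A(pressure switch) = MTBF/(MTBF+MTTR) = 4235/(4235+53.5) = 0.987525
Parallel availability: 1 − (1 − 0.991383)(1 − 0.987525) = 0.99989

0.99989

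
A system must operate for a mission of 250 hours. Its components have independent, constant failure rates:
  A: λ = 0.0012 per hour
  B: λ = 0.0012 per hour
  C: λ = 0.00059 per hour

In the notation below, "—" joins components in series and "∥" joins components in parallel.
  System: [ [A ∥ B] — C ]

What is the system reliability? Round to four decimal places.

R(A) = exp(−0.0012 × 250) = 0.740818
R(B) = exp(−0.0012 × 250) = 0.740818
R(C) = exp(−0.00059 × 250) = 0.862862
Parallel (A and B): 1 − (1 − 0.740818)(1 − 0.740818) = 0.932825
Series ([0.932825] and C): 0.932825 × 0.862862 = 0.8049

0.8049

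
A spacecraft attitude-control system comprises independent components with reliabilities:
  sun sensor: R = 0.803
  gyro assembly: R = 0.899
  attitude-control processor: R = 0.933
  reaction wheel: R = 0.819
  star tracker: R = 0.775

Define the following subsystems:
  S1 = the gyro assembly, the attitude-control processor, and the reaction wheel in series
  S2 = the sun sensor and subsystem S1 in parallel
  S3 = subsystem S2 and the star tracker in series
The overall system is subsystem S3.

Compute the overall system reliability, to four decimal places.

0.7272

Series (gyro assembly, attitude-control processor, and reaction wheel): 0.899000 × 0.933000 × 0.819000 = 0.686950
Parallel (sun sensor and [0.686950]): 1 − (1 − 0.803000)(1 − 0.686950) = 0.938329
Series ([0.938329] and star tracker): 0.938329 × 0.775000 = 0.7272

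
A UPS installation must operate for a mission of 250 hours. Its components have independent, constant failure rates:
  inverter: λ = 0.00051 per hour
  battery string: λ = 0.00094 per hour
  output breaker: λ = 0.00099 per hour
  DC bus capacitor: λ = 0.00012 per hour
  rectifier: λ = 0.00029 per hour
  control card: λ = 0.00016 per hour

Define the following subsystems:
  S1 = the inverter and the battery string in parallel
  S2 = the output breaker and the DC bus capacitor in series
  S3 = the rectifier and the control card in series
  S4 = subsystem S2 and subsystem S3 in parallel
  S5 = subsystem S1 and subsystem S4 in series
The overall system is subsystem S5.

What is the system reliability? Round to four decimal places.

0.9498

R(inverter) = exp(−0.00051 × 250) = 0.880293
R(battery string) = exp(−0.00094 × 250) = 0.790571
R(output breaker) = exp(−0.00099 × 250) = 0.780750
R(DC bus capacitor) = exp(−0.00012 × 250) = 0.970446
R(rectifier) = exp(−0.00029 × 250) = 0.930066
R(control card) = exp(−0.00016 × 250) = 0.960789
Parallel (inverter and battery string): 1 − (1 − 0.880293)(1 − 0.790571) = 0.974930
Series (output breaker and DC bus capacitor): 0.780750 × 0.970446 = 0.757676
Series (rectifier and control card): 0.930066 × 0.960789 = 0.893597
Parallel ([0.757676] and [0.893597]): 1 − (1 − 0.757676)(1 − 0.893597) = 0.974216
Series ([0.974930] and [0.974216]): 0.974930 × 0.974216 = 0.9498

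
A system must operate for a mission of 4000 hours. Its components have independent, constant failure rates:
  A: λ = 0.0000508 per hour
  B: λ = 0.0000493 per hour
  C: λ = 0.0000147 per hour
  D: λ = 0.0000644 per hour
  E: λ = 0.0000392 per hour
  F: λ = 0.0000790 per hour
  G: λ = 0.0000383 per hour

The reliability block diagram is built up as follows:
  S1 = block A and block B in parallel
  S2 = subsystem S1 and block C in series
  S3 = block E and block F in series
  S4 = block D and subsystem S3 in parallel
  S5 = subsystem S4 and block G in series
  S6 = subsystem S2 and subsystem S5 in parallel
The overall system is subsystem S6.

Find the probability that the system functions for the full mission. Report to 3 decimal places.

R(A) = exp(−0.0000508 × 4000) = 0.81612
R(B) = exp(−0.0000493 × 4000) = 0.82103
R(C) = exp(−0.0000147 × 4000) = 0.94290
R(D) = exp(−0.0000644 × 4000) = 0.77290
R(E) = exp(−0.0000392 × 4000) = 0.85488
R(F) = exp(−0.0000790 × 4000) = 0.72906
R(G) = exp(−0.0000383 × 4000) = 0.85796
Parallel (A and B): 1 − (1 − 0.81612)(1 − 0.82103) = 0.96709
Series ([0.96709] and C): 0.96709 × 0.94290 = 0.91187
Series (E and F): 0.85488 × 0.72906 = 0.62326
Parallel (D and [0.62326]): 1 − (1 − 0.77290)(1 − 0.62326) = 0.91444
Series ([0.91444] and G): 0.91444 × 0.85796 = 0.78455
Parallel ([0.91187] and [0.78455]): 1 − (1 − 0.91187)(1 − 0.78455) = 0.981

0.981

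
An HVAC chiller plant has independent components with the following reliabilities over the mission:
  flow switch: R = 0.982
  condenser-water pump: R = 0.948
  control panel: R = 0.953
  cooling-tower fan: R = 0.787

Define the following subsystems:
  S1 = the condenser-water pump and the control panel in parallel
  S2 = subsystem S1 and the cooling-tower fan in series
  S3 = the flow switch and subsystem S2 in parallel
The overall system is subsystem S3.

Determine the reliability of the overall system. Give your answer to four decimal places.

0.9961

Parallel (condenser-water pump and control panel): 1 − (1 − 0.948000)(1 − 0.953000) = 0.997556
Series ([0.997556] and cooling-tower fan): 0.997556 × 0.787000 = 0.785077
Parallel (flow switch and [0.785077]): 1 − (1 − 0.982000)(1 − 0.785077) = 0.9961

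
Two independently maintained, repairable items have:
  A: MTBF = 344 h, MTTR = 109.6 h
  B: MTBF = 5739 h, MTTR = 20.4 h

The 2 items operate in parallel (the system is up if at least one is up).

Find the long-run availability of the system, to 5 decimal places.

A(A) = MTBF/(MTBF+MTTR) = 344/(344+109.6) = 0.758377
A(B) = MTBF/(MTBF+MTTR) = 5739/(5739+20.4) = 0.996458
Parallel availability: 1 − (1 − 0.758377)(1 − 0.996458) = 0.99914

0.99914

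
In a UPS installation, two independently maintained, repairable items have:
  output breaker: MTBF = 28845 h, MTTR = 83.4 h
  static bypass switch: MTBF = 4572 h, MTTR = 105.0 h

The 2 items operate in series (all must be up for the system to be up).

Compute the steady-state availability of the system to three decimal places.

0.975

A(output breaker) = MTBF/(MTBF+MTTR) = 28845/(28845+83.4) = 0.997117
A(static bypass switch) = MTBF/(MTBF+MTTR) = 4572/(4572+105.0) = 0.977550
Series availability: 0.997117 × 0.977550 = 0.975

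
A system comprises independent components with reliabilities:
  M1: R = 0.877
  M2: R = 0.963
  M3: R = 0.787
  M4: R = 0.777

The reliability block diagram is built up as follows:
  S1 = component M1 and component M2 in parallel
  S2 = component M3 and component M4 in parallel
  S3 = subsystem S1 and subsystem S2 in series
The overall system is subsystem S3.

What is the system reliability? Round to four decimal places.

Parallel (M1 and M2): 1 − (1 − 0.877000)(1 − 0.963000) = 0.995449
Parallel (M3 and M4): 1 − (1 − 0.787000)(1 − 0.777000) = 0.952501
Series ([0.995449] and [0.952501]): 0.995449 × 0.952501 = 0.9482

0.9482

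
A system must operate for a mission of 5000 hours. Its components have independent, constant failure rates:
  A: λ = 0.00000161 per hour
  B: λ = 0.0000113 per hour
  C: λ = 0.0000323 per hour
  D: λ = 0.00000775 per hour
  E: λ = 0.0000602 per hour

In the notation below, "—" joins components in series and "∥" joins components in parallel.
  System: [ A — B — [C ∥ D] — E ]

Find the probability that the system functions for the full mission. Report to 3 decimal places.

0.690

R(A) = exp(−0.00000161 × 5000) = 0.99198
R(B) = exp(−0.0000113 × 5000) = 0.94507
R(C) = exp(−0.0000323 × 5000) = 0.85087
R(D) = exp(−0.00000775 × 5000) = 0.96199
R(E) = exp(−0.0000602 × 5000) = 0.74008
Parallel (C and D): 1 − (1 − 0.85087)(1 − 0.96199) = 0.99433
Series (A, B, [0.99433], and E): 0.99198 × 0.94507 × 0.99433 × 0.74008 = 0.690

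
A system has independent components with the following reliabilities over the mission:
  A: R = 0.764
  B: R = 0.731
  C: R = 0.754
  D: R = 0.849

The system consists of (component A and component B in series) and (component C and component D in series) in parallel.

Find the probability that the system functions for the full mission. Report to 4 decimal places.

0.8411

Series (A and B): 0.764000 × 0.731000 = 0.558484
Series (C and D): 0.754000 × 0.849000 = 0.640146
Parallel ([0.558484] and [0.640146]): 1 − (1 − 0.558484)(1 − 0.640146) = 0.8411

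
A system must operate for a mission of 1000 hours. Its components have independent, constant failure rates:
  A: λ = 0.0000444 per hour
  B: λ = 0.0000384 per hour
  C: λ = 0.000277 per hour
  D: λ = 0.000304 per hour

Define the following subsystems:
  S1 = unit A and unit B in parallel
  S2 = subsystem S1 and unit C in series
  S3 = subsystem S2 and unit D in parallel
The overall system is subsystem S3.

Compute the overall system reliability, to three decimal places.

0.936

R(A) = exp(−0.0000444 × 1000) = 0.95657
R(B) = exp(−0.0000384 × 1000) = 0.96233
R(C) = exp(−0.000277 × 1000) = 0.75805
R(D) = exp(−0.000304 × 1000) = 0.73786
Parallel (A and B): 1 − (1 − 0.95657)(1 − 0.96233) = 0.99836
Series ([0.99836] and C): 0.99836 × 0.75805 = 0.75681
Parallel ([0.75681] and D): 1 − (1 − 0.75681)(1 − 0.73786) = 0.936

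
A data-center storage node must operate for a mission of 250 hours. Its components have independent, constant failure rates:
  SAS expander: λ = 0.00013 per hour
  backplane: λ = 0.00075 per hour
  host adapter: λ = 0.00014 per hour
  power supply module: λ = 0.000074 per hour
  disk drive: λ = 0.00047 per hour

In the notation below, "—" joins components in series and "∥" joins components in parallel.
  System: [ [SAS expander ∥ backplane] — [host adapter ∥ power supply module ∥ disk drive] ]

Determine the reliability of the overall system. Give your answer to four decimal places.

R(SAS expander) = exp(−0.00013 × 250) = 0.968022
R(backplane) = exp(−0.00075 × 250) = 0.829029
R(host adapter) = exp(−0.00014 × 250) = 0.965605
R(power supply module) = exp(−0.000074 × 250) = 0.981670
R(disk drive) = exp(−0.00047 × 250) = 0.889141
Parallel (SAS expander and backplane): 1 − (1 − 0.968022)(1 − 0.829029) = 0.994533
Parallel (host adapter, power supply module, and disk drive): 1 − (1 − 0.965605)(1 − 0.981670)(1 − 0.889141) = 0.999930
Series ([0.994533] and [0.999930]): 0.994533 × 0.999930 = 0.9945

0.9945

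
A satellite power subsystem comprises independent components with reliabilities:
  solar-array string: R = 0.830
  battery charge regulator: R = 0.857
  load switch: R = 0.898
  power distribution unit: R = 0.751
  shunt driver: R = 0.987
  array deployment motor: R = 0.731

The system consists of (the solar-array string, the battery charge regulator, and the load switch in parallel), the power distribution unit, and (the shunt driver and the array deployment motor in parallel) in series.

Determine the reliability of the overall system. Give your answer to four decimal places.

0.7465

Parallel (solar-array string, battery charge regulator, and load switch): 1 − (1 − 0.830000)(1 − 0.857000)(1 − 0.898000) = 0.997520
Parallel (shunt driver and array deployment motor): 1 − (1 − 0.987000)(1 − 0.731000) = 0.996503
Series ([0.997520], power distribution unit, and [0.996503]): 0.997520 × 0.751000 × 0.996503 = 0.7465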